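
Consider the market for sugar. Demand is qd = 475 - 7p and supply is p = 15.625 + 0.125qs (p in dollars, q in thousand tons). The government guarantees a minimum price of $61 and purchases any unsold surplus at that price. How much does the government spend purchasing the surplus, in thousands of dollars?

Rearranging supply gives qs = 8p - 125. Equilibrium: 475 - 7p = 8p - 125, so 600 = 15p and p* = 40, q* = 195.
The floor of 61 is above the equilibrium price 40, so it binds.
At p = 61: qd = 475 - 7·61 = 48 and qs = 8·61 - 125 = 363.
Surplus = qs - qd = 315.
Government expenditure = surplus × support price = 315 × 61 = 19215.

19215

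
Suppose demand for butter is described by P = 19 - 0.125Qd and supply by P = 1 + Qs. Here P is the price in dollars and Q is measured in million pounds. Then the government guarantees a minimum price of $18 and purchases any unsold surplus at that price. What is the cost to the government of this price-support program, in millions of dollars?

162

Rearranging demand gives Qd = 152 - 8P; rearranging supply gives Qs = P - 1. In a free market, 152 - 8P = P - 1 gives the equilibrium P* = 17, Q* = 16.
The floor of 18 is above the equilibrium price 17, so it binds.
At P = 18: Qd = 152 - 8·18 = 8 and Qs = 18 - 1 = 17.
Surplus = Qs - Qd = 9.
Government expenditure = surplus × support price = 9 × 18 = 162.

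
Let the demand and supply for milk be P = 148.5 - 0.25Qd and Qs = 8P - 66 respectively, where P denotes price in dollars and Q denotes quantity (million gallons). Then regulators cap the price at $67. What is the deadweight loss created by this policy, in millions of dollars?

Rearranging demand gives Qd = 594 - 4P. Without the control the market clears where 594 - 4P = 8P - 66, i.e. P* = 55 and Q* = 374.
Since 67 is above P* = 55, the ceiling does not bind and the free-market outcome prevails.
Since the control does not bind, no trades are prevented and deadweight loss is zero.

0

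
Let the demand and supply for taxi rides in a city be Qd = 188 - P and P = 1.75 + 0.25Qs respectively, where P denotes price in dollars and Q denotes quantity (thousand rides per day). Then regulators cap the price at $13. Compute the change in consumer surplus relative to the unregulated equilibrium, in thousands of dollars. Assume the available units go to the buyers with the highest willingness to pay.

Rearranging supply gives Qs = 4P - 7. In a free market, 188 - P = 4P - 7 gives the equilibrium P* = 39, Q* = 149.
Since 13 < 39, the ceiling is binding.
At P = 13: Qd = 188 - 13 = 175 and Qs = 4·13 - 7 = 45.
Consumer surplus without the control is ½ · (188 - 39) · 149 = 11100.5.
With the ceiling, 45 units are sold at 13 (assume they go to the highest-value buyers). The demand price at Q = 45 is 143, so CS = ½ · [(188 - 13) + (143 - 13)] · 45 = 6862.5.
Change in consumer surplus = 6862.5 - 11100.5 = -4238.

-4238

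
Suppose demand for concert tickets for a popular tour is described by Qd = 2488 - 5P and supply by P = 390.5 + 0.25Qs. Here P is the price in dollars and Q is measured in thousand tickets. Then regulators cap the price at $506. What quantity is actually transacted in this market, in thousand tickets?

238

Rearranging supply gives Qs = 4P - 1562. Setting quantity demanded equal to quantity supplied, 2488 - 5P = 4P - 1562, gives P* = 450 and Q* = 238.
Since 506 is above P* = 450, the ceiling does not bind and the free-market outcome prevails.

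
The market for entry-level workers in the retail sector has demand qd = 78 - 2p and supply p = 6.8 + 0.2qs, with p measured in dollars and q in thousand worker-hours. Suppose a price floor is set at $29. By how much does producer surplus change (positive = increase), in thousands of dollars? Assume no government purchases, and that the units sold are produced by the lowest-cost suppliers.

192.4

Rearranging supply gives qs = 5p - 34. Equilibrium: 78 - 2p = 5p - 34, so 112 = 7p and p* = 16, q* = 46.
Since 29 > 16, the floor is binding.
At p = 29: qd = 78 - 2·29 = 20 and qs = 5·29 - 34 = 111.
Producer surplus without the control is ½ · (16 - 6.8) · 46 = 211.6.
With the floor, 20 units are sold at 29. The supply price at q = 20 is 10.8, so PS = ½ · [(29 - 6.8) + (29 - 10.8)] · 20 = 404.
Change in producer surplus = 404 - 211.6 = 192.4.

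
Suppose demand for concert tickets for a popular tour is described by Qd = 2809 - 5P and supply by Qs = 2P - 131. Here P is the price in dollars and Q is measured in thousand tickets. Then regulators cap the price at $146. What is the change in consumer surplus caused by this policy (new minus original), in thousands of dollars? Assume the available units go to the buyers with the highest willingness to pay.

Equilibrium: 2809 - 5P = 2P - 131, so 2940 = 7P and P* = 420, Q* = 709.
The ceiling of 146 is below the equilibrium price 420, so it binds.
At P = 146: Qd = 2809 - 5·146 = 2079 and Qs = 2·146 - 131 = 161.
Consumer surplus without the control is ½ · (561.8 - 420) · 709 = 50268.1.
With the ceiling, 161 units are sold at 146 (assume they go to the highest-value buyers). The demand price at Q = 161 is 529.6, so CS = ½ · [(561.8 - 146) + (529.6 - 146)] · 161 = 64351.7.
Change in consumer surplus = 64351.7 - 50268.1 = 14083.6.

14083.6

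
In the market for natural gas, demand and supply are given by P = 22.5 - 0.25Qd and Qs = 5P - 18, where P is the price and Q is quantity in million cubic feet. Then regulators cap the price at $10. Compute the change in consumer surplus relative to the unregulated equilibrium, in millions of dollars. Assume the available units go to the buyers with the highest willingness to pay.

51.5

Rearranging demand gives Qd = 90 - 4P. In a free market, 90 - 4P = 5P - 18 gives the equilibrium P* = 12, Q* = 42.
The ceiling of 10 is below the equilibrium price 12, so it binds.
At P = 10: Qd = 90 - 4·10 = 50 and Qs = 5·10 - 18 = 32.
Consumer surplus without the control is ½ · (22.5 - 12) · 42 = 220.5.
With the ceiling, 32 units are sold at 10 (assume they go to the highest-value buyers). The demand price at Q = 32 is 14.5, so CS = ½ · [(22.5 - 10) + (14.5 - 10)] · 32 = 272.
Change in consumer surplus = 272 - 220.5 = 51.5.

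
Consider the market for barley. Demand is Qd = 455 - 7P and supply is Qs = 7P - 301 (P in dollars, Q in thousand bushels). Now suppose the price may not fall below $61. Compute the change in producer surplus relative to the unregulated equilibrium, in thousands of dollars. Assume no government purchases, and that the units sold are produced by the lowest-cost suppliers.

Equilibrium: 455 - 7P = 7P - 301, so 756 = 14P and P* = 54, Q* = 77.
Since 61 > 54, the floor is binding.
At P = 61: Qd = 455 - 7·61 = 28 and Qs = 7·61 - 301 = 126.
Producer surplus without the control is ½ · (54 - 43) · 77 = 423.5.
With the floor, 28 units are sold at 61. The supply price at Q = 28 is 47, so PS = ½ · [(61 - 43) + (61 - 47)] · 28 = 448.
Change in producer surplus = 448 - 423.5 = 24.5.

24.5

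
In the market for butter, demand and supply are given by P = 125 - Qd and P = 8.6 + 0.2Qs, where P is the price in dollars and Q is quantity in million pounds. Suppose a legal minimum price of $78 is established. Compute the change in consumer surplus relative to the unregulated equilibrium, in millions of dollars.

Rearranging demand gives Qd = 125 - P; rearranging supply gives Qs = 5P - 43. In a free market, 125 - P = 5P - 43 gives the equilibrium P* = 28, Q* = 97.
Because the floor (78) lies above the market-clearing price, it is binding.
At P = 78: Qd = 125 - 78 = 47 and Qs = 5·78 - 43 = 347.
Consumer surplus without the control is ½ · (125 - 28) · 97 = 4704.5.
With the floor, consumers buy 47 units at 78, so CS = ½ · (125 - 78) · 47 = 1104.5.
Change in consumer surplus = 1104.5 - 4704.5 = -3600.

-3600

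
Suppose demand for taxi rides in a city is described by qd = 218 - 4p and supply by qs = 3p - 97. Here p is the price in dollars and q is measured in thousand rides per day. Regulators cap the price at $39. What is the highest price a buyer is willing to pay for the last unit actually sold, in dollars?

49.5

Equilibrium: 218 - 4p = 3p - 97, so 315 = 7p and p* = 45, q* = 38.
Because the ceiling (39) lies below the market-clearing price, it is binding.
At p = 39: qd = 218 - 4·39 = 62 and qs = 3·39 - 97 = 20.
Only 20 units reach the market. On the demand curve, the marginal buyer's willingness to pay at q = 20 is (218 - 20)/4 = 49.5.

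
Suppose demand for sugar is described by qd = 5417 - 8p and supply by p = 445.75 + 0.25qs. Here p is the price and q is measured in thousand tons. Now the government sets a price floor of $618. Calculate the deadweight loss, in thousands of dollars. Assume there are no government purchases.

3888

Rearranging supply gives qs = 4p - 1783. Equilibrium: 5417 - 8p = 4p - 1783, so 7200 = 12p and p* = 600, q* = 617.
Because the floor (618) lies above the market-clearing price, it is binding.
At p = 618: qd = 5417 - 8·618 = 473 and qs = 4·618 - 1783 = 689.
Quantity traded falls to 473. At q = 473 the demand price is (5417 - 473)/8 = 618 and the supply price is (1783 + 473)/4 = 564.
Deadweight loss = ½ · (618 - 564) · (617 - 473) = ½ · 54 · 144 = 3888.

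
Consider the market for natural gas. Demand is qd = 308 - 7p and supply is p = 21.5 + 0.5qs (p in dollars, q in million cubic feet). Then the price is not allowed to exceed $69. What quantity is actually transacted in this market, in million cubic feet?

Rearranging supply gives qs = 2p - 43. Equilibrium: 308 - 7p = 2p - 43, so 351 = 9p and p* = 39, q* = 35.
The ceiling of 69 is above the equilibrium price 39, so it is not binding; the market clears at p* = 39, q* = 35.

35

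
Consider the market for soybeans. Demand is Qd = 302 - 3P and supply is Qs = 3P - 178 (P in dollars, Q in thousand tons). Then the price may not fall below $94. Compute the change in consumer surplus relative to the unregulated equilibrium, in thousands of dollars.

Setting quantity demanded equal to quantity supplied, 302 - 3P = 3P - 178, gives P* = 80 and Q* = 62.
Since 94 > 80, the floor is binding.
At P = 94: Qd = 302 - 3·94 = 20 and Qs = 3·94 - 178 = 104.
Consumer surplus without the control is ½ · (302/3 - 80) · 62 = 1922/3.
With the floor, consumers buy 20 units at 94, so CS = ½ · (302/3 - 94) · 20 = 200/3.
Change in consumer surplus = 200/3 - 1922/3 = -574.

-574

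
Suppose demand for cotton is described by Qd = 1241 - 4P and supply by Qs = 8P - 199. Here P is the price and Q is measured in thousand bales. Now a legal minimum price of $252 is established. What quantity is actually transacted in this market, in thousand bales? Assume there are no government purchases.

233

Equilibrium: 1241 - 4P = 8P - 199, so 1440 = 12P and P* = 120, Q* = 761.
Because the floor (252) lies above the market-clearing price, it is binding.
At P = 252: Qd = 1241 - 4·252 = 233 and Qs = 8·252 - 199 = 1817.
The quantity actually transacted is the short side, demand: 233.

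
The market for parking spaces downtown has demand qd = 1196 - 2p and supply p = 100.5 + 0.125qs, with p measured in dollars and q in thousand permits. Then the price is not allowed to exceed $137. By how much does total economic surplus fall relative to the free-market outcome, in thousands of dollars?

Rearranging supply gives qs = 8p - 804. Without the control the market clears where 1196 - 2p = 8p - 804, i.e. p* = 200 and q* = 796.
Because the ceiling (137) lies below the market-clearing price, it is binding.
At p = 137: qd = 1196 - 2·137 = 922 and qs = 8·137 - 804 = 292.
Quantity traded falls to 292. At q = 292 the demand price is (1196 - 292)/2 = 452 and the supply price is (804 + 292)/8 = 137.
Deadweight loss = ½ · (452 - 137) · (796 - 292) = ½ · 315 · 504 = 79380.

79380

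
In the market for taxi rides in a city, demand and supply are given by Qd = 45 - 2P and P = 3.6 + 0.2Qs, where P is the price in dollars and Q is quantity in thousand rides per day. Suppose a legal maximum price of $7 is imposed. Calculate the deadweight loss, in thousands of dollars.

Rearranging supply gives Qs = 5P - 18. In a free market, 45 - 2P = 5P - 18 gives the equilibrium P* = 9, Q* = 27.
Because the ceiling (7) lies below the market-clearing price, it is binding.
At P = 7: Qd = 45 - 2·7 = 31 and Qs = 5·7 - 18 = 17.
Quantity traded falls to 17. At Q = 17 the demand price is (45 - 17)/2 = 14 and the supply price is (18 + 17)/5 = 7.
Deadweight loss = ½ · (14 - 7) · (27 - 17) = ½ · 7 · 10 = 35.

35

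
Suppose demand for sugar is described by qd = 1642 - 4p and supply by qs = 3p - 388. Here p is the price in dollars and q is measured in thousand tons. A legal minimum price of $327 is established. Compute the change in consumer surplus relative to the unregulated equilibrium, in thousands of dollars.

Equilibrium: 1642 - 4p = 3p - 388, so 2030 = 7p and p* = 290, q* = 482.
Since 327 > 290, the floor is binding.
At p = 327: qd = 1642 - 4·327 = 334 and qs = 3·327 - 388 = 593.
Consumer surplus without the control is ½ · (410.5 - 290) · 482 = 29040.5.
With the floor, consumers buy 334 units at 327, so CS = ½ · (410.5 - 327) · 334 = 13944.5.
Change in consumer surplus = 13944.5 - 29040.5 = -15096.

-15096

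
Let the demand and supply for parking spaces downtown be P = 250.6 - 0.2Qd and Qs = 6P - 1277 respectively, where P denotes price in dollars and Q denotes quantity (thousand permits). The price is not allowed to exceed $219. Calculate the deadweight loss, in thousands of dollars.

798.6

Rearranging demand gives Qd = 1253 - 5P. Equilibrium: 1253 - 5P = 6P - 1277, so 2530 = 11P and P* = 230, Q* = 103.
Because the ceiling (219) lies below the market-clearing price, it is binding.
At P = 219: Qd = 1253 - 5·219 = 158 and Qs = 6·219 - 1277 = 37.
Quantity traded falls to 37. At Q = 37 the demand price is (1253 - 37)/5 = 243.2 and the supply price is (1277 + 37)/6 = 219.
Deadweight loss = ½ · (243.2 - 219) · (103 - 37) = ½ · 24.2 · 66 = 798.6.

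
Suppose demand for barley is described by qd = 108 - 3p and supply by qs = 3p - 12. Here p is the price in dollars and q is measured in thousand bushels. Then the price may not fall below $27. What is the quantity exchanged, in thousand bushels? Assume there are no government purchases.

Equilibrium: 108 - 3p = 3p - 12, so 120 = 6p and p* = 20, q* = 48.
The floor of 27 is above the equilibrium price 20, so it binds.
At p = 27: qd = 108 - 3·27 = 27 and qs = 3·27 - 12 = 69.
The quantity actually transacted is the short side, demand: 27.

27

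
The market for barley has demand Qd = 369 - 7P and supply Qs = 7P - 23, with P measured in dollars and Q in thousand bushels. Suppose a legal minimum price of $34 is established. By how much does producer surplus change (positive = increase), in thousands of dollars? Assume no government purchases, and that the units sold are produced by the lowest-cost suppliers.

Equilibrium: 369 - 7P = 7P - 23, so 392 = 14P and P* = 28, Q* = 173.
The floor of 34 is above the equilibrium price 28, so it binds.
At P = 34: Qd = 369 - 7·34 = 131 and Qs = 7·34 - 23 = 215.
Producer surplus without the control is ½ · (28 - 23/7) · 173 = 29929/14.
With the floor, 131 units are sold at 34. The supply price at Q = 131 is 22, so PS = ½ · [(34 - 23/7) + (34 - 22)] · 131 = 39169/14.
Change in producer surplus = 39169/14 - 29929/14 = 660.

660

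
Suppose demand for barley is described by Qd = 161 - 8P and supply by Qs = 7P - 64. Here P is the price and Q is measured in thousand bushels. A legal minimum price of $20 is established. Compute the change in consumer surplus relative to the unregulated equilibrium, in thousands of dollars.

-105

Equilibrium: 161 - 8P = 7P - 64, so 225 = 15P and P* = 15, Q* = 41.
Because the floor (20) lies above the market-clearing price, it is binding.
At P = 20: Qd = 161 - 8·20 = 1 and Qs = 7·20 - 64 = 76.
Consumer surplus without the control is ½ · (20.125 - 15) · 41 = 105.0625.
With the floor, consumers buy 1 units at 20, so CS = ½ · (20.125 - 20) · 1 = 0.0625.
Change in consumer surplus = 0.0625 - 105.0625 = -105.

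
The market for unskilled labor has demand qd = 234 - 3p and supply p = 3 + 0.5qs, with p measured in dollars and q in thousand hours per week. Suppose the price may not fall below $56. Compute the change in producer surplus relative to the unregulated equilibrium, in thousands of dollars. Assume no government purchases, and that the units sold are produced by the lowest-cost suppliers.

384

Rearranging supply gives qs = 2p - 6. Equilibrium: 234 - 3p = 2p - 6, so 240 = 5p and p* = 48, q* = 90.
Since 56 > 48, the floor is binding.
At p = 56: qd = 234 - 3·56 = 66 and qs = 2·56 - 6 = 106.
Producer surplus without the control is ½ · (48 - 3) · 90 = 2025.
With the floor, 66 units are sold at 56. The supply price at q = 66 is 36, so PS = ½ · [(56 - 3) + (56 - 36)] · 66 = 2409.
Change in producer surplus = 2409 - 2025 = 384.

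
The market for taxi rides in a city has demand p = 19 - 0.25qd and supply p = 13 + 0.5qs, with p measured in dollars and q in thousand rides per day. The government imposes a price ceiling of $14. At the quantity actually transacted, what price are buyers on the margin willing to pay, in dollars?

18.5

Rearranging demand gives qd = 76 - 4p; rearranging supply gives qs = 2p - 26. In a free market, 76 - 4p = 2p - 26 gives the equilibrium p* = 17, q* = 8.
The ceiling of 14 is below the equilibrium price 17, so it binds.
At p = 14: qd = 76 - 4·14 = 20 and qs = 2·14 - 26 = 2.
Only 2 units reach the market. On the demand curve, the marginal buyer's willingness to pay at q = 2 is (76 - 2)/4 = 18.5.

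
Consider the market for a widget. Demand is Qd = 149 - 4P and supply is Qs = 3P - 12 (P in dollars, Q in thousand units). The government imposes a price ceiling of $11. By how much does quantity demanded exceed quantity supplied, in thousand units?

Without the control the market clears where 149 - 4P = 3P - 12, i.e. P* = 23 and Q* = 57.
Since 11 < 23, the ceiling is binding.
At P = 11: Qd = 149 - 4·11 = 105 and Qs = 3·11 - 12 = 21.
Shortage = Qd - Qs = 105 - 21 = 84.

84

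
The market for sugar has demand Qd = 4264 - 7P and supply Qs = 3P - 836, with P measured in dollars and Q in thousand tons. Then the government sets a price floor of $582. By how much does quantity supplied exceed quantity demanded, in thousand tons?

Setting quantity demanded equal to quantity supplied, 4264 - 7P = 3P - 836, gives P* = 510 and Q* = 694.
The floor of 582 is above the equilibrium price 510, so it binds.
At P = 582: Qd = 4264 - 7·582 = 190 and Qs = 3·582 - 836 = 910.
Surplus = Qs - Qd = 910 - 190 = 720.

720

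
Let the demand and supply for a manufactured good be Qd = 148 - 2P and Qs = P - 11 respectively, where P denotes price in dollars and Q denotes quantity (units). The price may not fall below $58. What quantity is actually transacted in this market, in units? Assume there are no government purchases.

32

In a free market, 148 - 2P = P - 11 gives the equilibrium P* = 53, Q* = 42.
The floor of 58 is above the equilibrium price 53, so it binds.
At P = 58: Qd = 148 - 2·58 = 32 and Qs = 58 - 11 = 47.
The quantity actually transacted is the short side, demand: 32.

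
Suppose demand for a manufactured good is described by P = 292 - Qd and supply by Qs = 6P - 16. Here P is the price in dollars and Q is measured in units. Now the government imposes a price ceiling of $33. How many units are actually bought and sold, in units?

182

Rearranging demand gives Qd = 292 - P. Without the control the market clears where 292 - P = 6P - 16, i.e. P* = 44 and Q* = 248.
Because the ceiling (33) lies below the market-clearing price, it is binding.
At P = 33: Qd = 292 - 33 = 259 and Qs = 6·33 - 16 = 182.
The quantity actually transacted is the short side, supply: 182.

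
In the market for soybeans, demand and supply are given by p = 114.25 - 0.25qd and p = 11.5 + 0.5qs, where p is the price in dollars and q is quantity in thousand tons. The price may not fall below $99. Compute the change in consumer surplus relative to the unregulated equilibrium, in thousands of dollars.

-1881

Rearranging demand gives qd = 457 - 4p; rearranging supply gives qs = 2p - 23. Setting quantity demanded equal to quantity supplied, 457 - 4p = 2p - 23, gives p* = 80 and q* = 137.
Because the floor (99) lies above the market-clearing price, it is binding.
At p = 99: qd = 457 - 4·99 = 61 and qs = 2·99 - 23 = 175.
Consumer surplus without the control is ½ · (114.25 - 80) · 137 = 2346.125.
With the floor, consumers buy 61 units at 99, so CS = ½ · (114.25 - 99) · 61 = 465.125.
Change in consumer surplus = 465.125 - 2346.125 = -1881.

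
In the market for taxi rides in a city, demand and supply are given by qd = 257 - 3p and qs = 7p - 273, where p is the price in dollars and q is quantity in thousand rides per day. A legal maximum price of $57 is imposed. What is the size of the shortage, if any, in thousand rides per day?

0

Setting quantity demanded equal to quantity supplied, 257 - 3p = 7p - 273, gives p* = 53 and q* = 98.
The ceiling of 57 is above the equilibrium price 53, so it is not binding; the market clears at p* = 53, q* = 98.
Since the control does not bind, there is no shortage.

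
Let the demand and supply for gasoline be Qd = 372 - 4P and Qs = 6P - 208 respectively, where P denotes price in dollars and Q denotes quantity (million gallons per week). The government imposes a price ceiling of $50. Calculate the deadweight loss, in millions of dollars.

Equilibrium: 372 - 4P = 6P - 208, so 580 = 10P and P* = 58, Q* = 140.
Since 50 < 58, the ceiling is binding.
At P = 50: Qd = 372 - 4·50 = 172 and Qs = 6·50 - 208 = 92.
Quantity traded falls to 92. At Q = 92 the demand price is (372 - 92)/4 = 70 and the supply price is (208 + 92)/6 = 50.
Deadweight loss = ½ · (70 - 50) · (140 - 92) = ½ · 20 · 48 = 480.

480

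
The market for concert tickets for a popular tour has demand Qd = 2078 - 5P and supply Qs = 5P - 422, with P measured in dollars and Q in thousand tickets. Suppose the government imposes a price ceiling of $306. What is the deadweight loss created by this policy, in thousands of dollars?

Without the control the market clears where 2078 - 5P = 5P - 422, i.e. P* = 250 and Q* = 828.
Since 306 is above P* = 250, the ceiling does not bind and the free-market outcome prevails.
Since the control does not bind, no trades are prevented and deadweight loss is zero.

0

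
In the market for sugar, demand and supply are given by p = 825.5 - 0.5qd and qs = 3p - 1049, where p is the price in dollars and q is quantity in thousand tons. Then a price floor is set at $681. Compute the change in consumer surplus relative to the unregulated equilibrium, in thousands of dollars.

-60630

Rearranging demand gives qd = 1651 - 2p. Setting quantity demanded equal to quantity supplied, 1651 - 2p = 3p - 1049, gives p* = 540 and q* = 571.
Because the floor (681) lies above the market-clearing price, it is binding.
At p = 681: qd = 1651 - 2·681 = 289 and qs = 3·681 - 1049 = 994.
Consumer surplus without the control is ½ · (825.5 - 540) · 571 = 81510.25.
With the floor, consumers buy 289 units at 681, so CS = ½ · (825.5 - 681) · 289 = 20880.25.
Change in consumer surplus = 20880.25 - 81510.25 = -60630.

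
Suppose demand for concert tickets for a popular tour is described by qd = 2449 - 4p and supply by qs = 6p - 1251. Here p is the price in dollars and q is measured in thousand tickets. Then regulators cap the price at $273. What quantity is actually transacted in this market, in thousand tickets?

Equilibrium: 2449 - 4p = 6p - 1251, so 3700 = 10p and p* = 370, q* = 969.
Because the ceiling (273) lies below the market-clearing price, it is binding.
At p = 273: qd = 2449 - 4·273 = 1357 and qs = 6·273 - 1251 = 387.
The quantity actually transacted is the short side, supply: 387.

387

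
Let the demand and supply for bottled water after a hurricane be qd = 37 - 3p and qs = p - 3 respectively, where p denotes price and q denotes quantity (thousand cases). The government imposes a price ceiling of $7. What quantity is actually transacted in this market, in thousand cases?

4

Without the control the market clears where 37 - 3p = p - 3, i.e. p* = 10 and q* = 7.
Since 7 < 10, the ceiling is binding.
At p = 7: qd = 37 - 3·7 = 16 and qs = 7 - 3 = 4.
The quantity actually transacted is the short side, supply: 4.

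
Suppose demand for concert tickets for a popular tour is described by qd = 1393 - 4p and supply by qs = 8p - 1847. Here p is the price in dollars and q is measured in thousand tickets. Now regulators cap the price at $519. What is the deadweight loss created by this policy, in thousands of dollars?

0

Equilibrium: 1393 - 4p = 8p - 1847, so 3240 = 12p and p* = 270, q* = 313.
Since 519 is above p* = 270, the ceiling does not bind and the free-market outcome prevails.
Since the control does not bind, no trades are prevented and deadweight loss is zero.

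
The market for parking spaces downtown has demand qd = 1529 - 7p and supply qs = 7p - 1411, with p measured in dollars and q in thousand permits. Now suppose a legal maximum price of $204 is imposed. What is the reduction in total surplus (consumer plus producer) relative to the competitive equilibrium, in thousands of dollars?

252

Without the control the market clears where 1529 - 7p = 7p - 1411, i.e. p* = 210 and q* = 59.
Because the ceiling (204) lies below the market-clearing price, it is binding.
At p = 204: qd = 1529 - 7·204 = 101 and qs = 7·204 - 1411 = 17.
Quantity traded falls to 17. At q = 17 the demand price is (1529 - 17)/7 = 216 and the supply price is (1411 + 17)/7 = 204.
Deadweight loss = ½ · (216 - 204) · (59 - 17) = ½ · 12 · 42 = 252.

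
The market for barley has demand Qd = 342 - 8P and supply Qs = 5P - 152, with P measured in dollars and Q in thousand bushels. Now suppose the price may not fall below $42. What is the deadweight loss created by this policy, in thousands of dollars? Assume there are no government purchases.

166.4

Without the control the market clears where 342 - 8P = 5P - 152, i.e. P* = 38 and Q* = 38.
Because the floor (42) lies above the market-clearing price, it is binding.
At P = 42: Qd = 342 - 8·42 = 6 and Qs = 5·42 - 152 = 58.
Quantity traded falls to 6. At Q = 6 the demand price is (342 - 6)/8 = 42 and the supply price is (152 + 6)/5 = 31.6.
Deadweight loss = ½ · (42 - 31.6) · (38 - 6) = ½ · 10.4 · 32 = 166.4.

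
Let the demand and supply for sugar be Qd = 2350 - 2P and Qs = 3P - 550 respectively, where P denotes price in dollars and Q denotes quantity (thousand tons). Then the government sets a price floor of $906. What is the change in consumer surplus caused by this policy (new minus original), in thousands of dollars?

Setting quantity demanded equal to quantity supplied, 2350 - 2P = 3P - 550, gives P* = 580 and Q* = 1190.
Since 906 > 580, the floor is binding.
At P = 906: Qd = 2350 - 2·906 = 538 and Qs = 3·906 - 550 = 2168.
Consumer surplus without the control is ½ · (1175 - 580) · 1190 = 354025.
With the floor, consumers buy 538 units at 906, so CS = ½ · (1175 - 906) · 538 = 72361.
Change in consumer surplus = 72361 - 354025 = -281664.

-281664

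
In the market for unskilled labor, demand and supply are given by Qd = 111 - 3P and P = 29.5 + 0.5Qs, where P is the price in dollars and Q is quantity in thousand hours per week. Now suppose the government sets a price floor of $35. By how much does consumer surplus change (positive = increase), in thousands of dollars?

Rearranging supply gives Qs = 2P - 59. In a free market, 111 - 3P = 2P - 59 gives the equilibrium P* = 34, Q* = 9.
The floor of 35 is above the equilibrium price 34, so it binds.
At P = 35: Qd = 111 - 3·35 = 6 and Qs = 2·35 - 59 = 11.
Consumer surplus without the control is ½ · (37 - 34) · 9 = 13.5.
With the floor, consumers buy 6 units at 35, so CS = ½ · (37 - 35) · 6 = 6.
Change in consumer surplus = 6 - 13.5 = -7.5.

-7.5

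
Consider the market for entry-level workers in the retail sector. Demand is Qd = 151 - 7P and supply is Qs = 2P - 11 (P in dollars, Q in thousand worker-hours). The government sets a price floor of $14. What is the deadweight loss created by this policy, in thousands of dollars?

0

Equilibrium: 151 - 7P = 2P - 11, so 162 = 9P and P* = 18, Q* = 25.
Since 14 is below P* = 18, the floor does not bind and the free-market outcome prevails.
Since the control does not bind, no trades are prevented and deadweight loss is zero.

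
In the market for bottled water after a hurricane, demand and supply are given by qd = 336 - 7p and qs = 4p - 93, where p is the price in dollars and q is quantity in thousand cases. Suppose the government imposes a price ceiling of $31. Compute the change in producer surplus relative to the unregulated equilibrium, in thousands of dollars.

In a free market, 336 - 7p = 4p - 93 gives the equilibrium p* = 39, q* = 63.
The ceiling of 31 is below the equilibrium price 39, so it binds.
At p = 31: qd = 336 - 7·31 = 119 and qs = 4·31 - 93 = 31.
Producer surplus without the control is ½ · (39 - 23.25) · 63 = 496.125.
With the ceiling, producers sell 31 units at 31, so PS = ½ · (31 - 23.25) · 31 = 120.125.
Change in producer surplus = 120.125 - 496.125 = -376.

-376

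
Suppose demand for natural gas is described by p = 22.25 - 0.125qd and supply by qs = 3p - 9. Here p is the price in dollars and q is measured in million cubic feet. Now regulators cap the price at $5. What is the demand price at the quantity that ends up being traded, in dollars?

Rearranging demand gives qd = 178 - 8p. Without the control the market clears where 178 - 8p = 3p - 9, i.e. p* = 17 and q* = 42.
Since 5 < 17, the ceiling is binding.
At p = 5: qd = 178 - 8·5 = 138 and qs = 3·5 - 9 = 6.
Only 6 units reach the market. On the demand curve, the marginal buyer's willingness to pay at q = 6 is (178 - 6)/8 = 21.5.

21.5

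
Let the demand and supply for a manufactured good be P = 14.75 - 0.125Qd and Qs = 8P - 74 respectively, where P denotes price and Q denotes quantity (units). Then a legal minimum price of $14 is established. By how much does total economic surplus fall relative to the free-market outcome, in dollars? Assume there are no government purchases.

32

Rearranging demand gives Qd = 118 - 8P. Without the control the market clears where 118 - 8P = 8P - 74, i.e. P* = 12 and Q* = 22.
Because the floor (14) lies above the market-clearing price, it is binding.
At P = 14: Qd = 118 - 8·14 = 6 and Qs = 8·14 - 74 = 38.
Quantity traded falls to 6. At Q = 6 the demand price is (118 - 6)/8 = 14 and the supply price is (74 + 6)/8 = 10.
Deadweight loss = ½ · (14 - 10) · (22 - 6) = ½ · 4 · 16 = 32.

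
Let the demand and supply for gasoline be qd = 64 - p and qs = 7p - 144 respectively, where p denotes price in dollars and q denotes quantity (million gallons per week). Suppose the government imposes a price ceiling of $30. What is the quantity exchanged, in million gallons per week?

Without the control the market clears where 64 - p = 7p - 144, i.e. p* = 26 and q* = 38.
The ceiling of 30 is above the equilibrium price 26, so it is not binding; the market clears at p* = 26, q* = 38.

38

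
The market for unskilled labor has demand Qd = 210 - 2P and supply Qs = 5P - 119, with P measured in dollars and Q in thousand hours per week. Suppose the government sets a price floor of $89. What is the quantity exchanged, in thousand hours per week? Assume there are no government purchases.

Without the control the market clears where 210 - 2P = 5P - 119, i.e. P* = 47 and Q* = 116.
Because the floor (89) lies above the market-clearing price, it is binding.
At P = 89: Qd = 210 - 2·89 = 32 and Qs = 5·89 - 119 = 326.
The quantity actually transacted is the short side, demand: 32.

32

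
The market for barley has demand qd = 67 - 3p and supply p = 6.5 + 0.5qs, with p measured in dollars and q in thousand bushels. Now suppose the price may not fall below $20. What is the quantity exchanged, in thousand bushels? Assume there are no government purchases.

7

Rearranging supply gives qs = 2p - 13. Equilibrium: 67 - 3p = 2p - 13, so 80 = 5p and p* = 16, q* = 19.
The floor of 20 is above the equilibrium price 16, so it binds.
At p = 20: qd = 67 - 3·20 = 7 and qs = 2·20 - 13 = 27.
The quantity actually transacted is the short side, demand: 7.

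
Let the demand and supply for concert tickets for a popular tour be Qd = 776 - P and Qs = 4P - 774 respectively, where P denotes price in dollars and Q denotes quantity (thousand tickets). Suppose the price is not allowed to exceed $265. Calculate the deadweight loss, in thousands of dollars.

20250

Equilibrium: 776 - P = 4P - 774, so 1550 = 5P and P* = 310, Q* = 466.
Because the ceiling (265) lies below the market-clearing price, it is binding.
At P = 265: Qd = 776 - 265 = 511 and Qs = 4·265 - 774 = 286.
Quantity traded falls to 286. At Q = 286 the demand price is 776 - 286 = 490 and the supply price is (774 + 286)/4 = 265.
Deadweight loss = ½ · (490 - 265) · (466 - 286) = ½ · 225 · 180 = 20250.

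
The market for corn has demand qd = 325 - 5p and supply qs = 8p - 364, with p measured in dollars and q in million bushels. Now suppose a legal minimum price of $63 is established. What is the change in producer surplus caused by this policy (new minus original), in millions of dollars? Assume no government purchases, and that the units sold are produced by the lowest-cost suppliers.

In a free market, 325 - 5p = 8p - 364 gives the equilibrium p* = 53, q* = 60.
Because the floor (63) lies above the market-clearing price, it is binding.
At p = 63: qd = 325 - 5·63 = 10 and qs = 8·63 - 364 = 140.
Producer surplus without the control is ½ · (53 - 45.5) · 60 = 225.
With the floor, 10 units are sold at 63. The supply price at q = 10 is 46.75, so PS = ½ · [(63 - 45.5) + (63 - 46.75)] · 10 = 168.75.
Change in producer surplus = 168.75 - 225 = -56.25.

-56.25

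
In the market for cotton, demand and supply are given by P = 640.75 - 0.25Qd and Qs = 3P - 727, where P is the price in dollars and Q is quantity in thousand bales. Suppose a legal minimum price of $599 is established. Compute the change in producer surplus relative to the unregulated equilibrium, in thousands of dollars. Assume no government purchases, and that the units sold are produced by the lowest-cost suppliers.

Rearranging demand gives Qd = 2563 - 4P. Equilibrium: 2563 - 4P = 3P - 727, so 3290 = 7P and P* = 470, Q* = 683.
Because the floor (599) lies above the market-clearing price, it is binding.
At P = 599: Qd = 2563 - 4·599 = 167 and Qs = 3·599 - 727 = 1070.
Producer surplus without the control is ½ · (470 - 727/3) · 683 = 466489/6.
With the floor, 167 units are sold at 599. The supply price at Q = 167 is 298, so PS = ½ · [(599 - 727/3) + (599 - 298)] · 167 = 329491/6.
Change in producer surplus = 329491/6 - 466489/6 = -22833.

-22833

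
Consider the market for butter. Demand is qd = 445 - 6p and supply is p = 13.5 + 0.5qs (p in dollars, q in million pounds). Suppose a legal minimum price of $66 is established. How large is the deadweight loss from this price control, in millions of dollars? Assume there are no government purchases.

588

Rearranging supply gives qs = 2p - 27. Without the control the market clears where 445 - 6p = 2p - 27, i.e. p* = 59 and q* = 91.
The floor of 66 is above the equilibrium price 59, so it binds.
At p = 66: qd = 445 - 6·66 = 49 and qs = 2·66 - 27 = 105.
Quantity traded falls to 49. At q = 49 the demand price is (445 - 49)/6 = 66 and the supply price is (27 + 49)/2 = 38.
Deadweight loss = ½ · (66 - 38) · (91 - 49) = ½ · 28 · 42 = 588.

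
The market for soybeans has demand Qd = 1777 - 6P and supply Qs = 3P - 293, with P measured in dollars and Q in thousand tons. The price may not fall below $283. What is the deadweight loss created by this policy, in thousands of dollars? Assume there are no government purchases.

25281

In a free market, 1777 - 6P = 3P - 293 gives the equilibrium P* = 230, Q* = 397.
The floor of 283 is above the equilibrium price 230, so it binds.
At P = 283: Qd = 1777 - 6·283 = 79 and Qs = 3·283 - 293 = 556.
Quantity traded falls to 79. At Q = 79 the demand price is (1777 - 79)/6 = 283 and the supply price is (293 + 79)/3 = 124.
Deadweight loss = ½ · (283 - 124) · (397 - 79) = ½ · 159 · 318 = 25281.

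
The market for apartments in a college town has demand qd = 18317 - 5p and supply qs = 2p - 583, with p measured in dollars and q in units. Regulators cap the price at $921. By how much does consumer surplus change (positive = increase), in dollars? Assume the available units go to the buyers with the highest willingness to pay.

Setting quantity demanded equal to quantity supplied, 18317 - 5p = 2p - 583, gives p* = 2700 and q* = 4817.
The ceiling of 921 is below the equilibrium price 2700, so it binds.
At p = 921: qd = 18317 - 5·921 = 13712 and qs = 2·921 - 583 = 1259.
Consumer surplus without the control is ½ · (3663.4 - 2700) · 4817 = 2320348.9.
With the ceiling, 1259 units are sold at 921 (assume they go to the highest-value buyers). The demand price at q = 1259 is 3411.6, so CS = ½ · [(3663.4 - 921) + (3411.6 - 921)] · 1259 = 3294173.5.
Change in consumer surplus = 3294173.5 - 2320348.9 = 973824.6.

973824.6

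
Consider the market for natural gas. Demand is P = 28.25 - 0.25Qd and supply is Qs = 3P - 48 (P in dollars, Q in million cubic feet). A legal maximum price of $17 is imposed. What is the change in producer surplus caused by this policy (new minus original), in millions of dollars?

Rearranging demand gives Qd = 113 - 4P. Setting quantity demanded equal to quantity supplied, 113 - 4P = 3P - 48, gives P* = 23 and Q* = 21.
The ceiling of 17 is below the equilibrium price 23, so it binds.
At P = 17: Qd = 113 - 4·17 = 45 and Qs = 3·17 - 48 = 3.
Producer surplus without the control is ½ · (23 - 16) · 21 = 73.5.
With the ceiling, producers sell 3 units at 17, so PS = ½ · (17 - 16) · 3 = 1.5.
Change in producer surplus = 1.5 - 73.5 = -72.

-72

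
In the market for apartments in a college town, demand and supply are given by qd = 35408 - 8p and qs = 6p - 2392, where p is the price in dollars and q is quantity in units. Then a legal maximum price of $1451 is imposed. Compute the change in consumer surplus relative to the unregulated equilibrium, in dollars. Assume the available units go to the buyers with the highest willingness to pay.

In a free market, 35408 - 8p = 6p - 2392 gives the equilibrium p* = 2700, q* = 13808.
Because the ceiling (1451) lies below the market-clearing price, it is binding.
At p = 1451: qd = 35408 - 8·1451 = 23800 and qs = 6·1451 - 2392 = 6314.
Consumer surplus without the control is ½ · (4426 - 2700) · 13808 = 11916304.
With the ceiling, 6314 units are sold at 1451 (assume they go to the highest-value buyers). The demand price at q = 6314 is 3636.75, so CS = ½ · [(4426 - 1451) + (3636.75 - 1451)] · 6314 = 16292487.75.
Change in consumer surplus = 16292487.75 - 11916304 = 4376183.75.

4376183.75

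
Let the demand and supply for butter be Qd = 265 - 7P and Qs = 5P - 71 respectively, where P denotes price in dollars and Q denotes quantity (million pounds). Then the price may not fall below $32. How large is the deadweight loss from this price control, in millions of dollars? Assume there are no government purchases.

Without the control the market clears where 265 - 7P = 5P - 71, i.e. P* = 28 and Q* = 69.
The floor of 32 is above the equilibrium price 28, so it binds.
At P = 32: Qd = 265 - 7·32 = 41 and Qs = 5·32 - 71 = 89.
Quantity traded falls to 41. At Q = 41 the demand price is (265 - 41)/7 = 32 and the supply price is (71 + 41)/5 = 22.4.
Deadweight loss = ½ · (32 - 22.4) · (69 - 41) = ½ · 9.6 · 28 = 134.4.

134.4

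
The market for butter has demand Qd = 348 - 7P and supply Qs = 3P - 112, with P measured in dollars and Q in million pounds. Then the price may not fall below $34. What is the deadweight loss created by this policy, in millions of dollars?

0

Without the control the market clears where 348 - 7P = 3P - 112, i.e. P* = 46 and Q* = 26.
The floor of 34 is below the equilibrium price 46, so it is not binding; the market clears at P* = 46, Q* = 26.
Since the control does not bind, no trades are prevented and deadweight loss is zero.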